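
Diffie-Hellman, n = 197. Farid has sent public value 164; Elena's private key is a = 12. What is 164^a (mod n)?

Shared key K = 164^12 mod 197.
164^1 ≡ 164 (mod 197)
164^2 = (164^1)^2 ≡ 164^2 = 26896 ≡ 104 (mod 197)
164^4 = (164^2)^2 ≡ 104^2 = 10816 ≡ 178 (mod 197)
164^8 = (164^4)^2 ≡ 178^2 = 31684 ≡ 164 (mod 197)
164^12 = 164^8 · 164^4 ≡ 164 · 178 ≡ 36 (mod 197).

36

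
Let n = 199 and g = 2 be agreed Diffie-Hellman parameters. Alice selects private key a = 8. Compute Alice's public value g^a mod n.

Public value = 2^8 mod 199.
2^1 ≡ 2 (mod 199)
2^2 = (2^1)^2 ≡ 2^2 = 4 ≡ 4 (mod 199)
2^4 = (2^2)^2 ≡ 4^2 = 16 ≡ 16 (mod 199)
2^8 = (2^4)^2 ≡ 16^2 = 256 ≡ 57 (mod 199)

57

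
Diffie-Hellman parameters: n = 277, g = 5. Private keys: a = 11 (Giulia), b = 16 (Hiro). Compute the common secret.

154

Hiro sends B = g^b mod n = 5^16 mod 277.
5^1 ≡ 5 (mod 277)
5^2 = (5^1)^2 ≡ 5^2 = 25 ≡ 25 (mod 277)
5^4 = (5^2)^2 ≡ 25^2 = 625 ≡ 71 (mod 277)
5^8 = (5^4)^2 ≡ 71^2 = 5041 ≡ 55 (mod 277)
5^16 = (5^8)^2 ≡ 55^2 = 3025 ≡ 255 (mod 277)
So B = 255. Giulia then computes K = B^a mod n = 255^11 mod 277.
255^1 ≡ 255 (mod 277)
255^2 = (255^1)^2 ≡ 255^2 = 65025 ≡ 207 (mod 277)
255^4 = (255^2)^2 ≡ 207^2 = 42849 ≡ 191 (mod 277)
255^8 = (255^4)^2 ≡ 191^2 = 36481 ≡ 194 (mod 277)
255^11 = 255^8 · 255^2 · 255^1 ≡ 194 · 207 · 255 ≡ 154 (mod 277).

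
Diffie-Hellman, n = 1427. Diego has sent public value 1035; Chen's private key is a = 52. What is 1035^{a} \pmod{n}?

Shared key K = 1035^52 mod 1427.
1035^1 ≡ 1035 (mod 1427)
1035^2 = (1035^1)^2 ≡ 1035^2 = 1071225 ≡ 975 (mod 1427)
1035^4 = (1035^2)^2 ≡ 975^2 = 950625 ≡ 243 (mod 1427)
1035^8 = (1035^4)^2 ≡ 243^2 = 59049 ≡ 542 (mod 1427)
1035^16 = (1035^8)^2 ≡ 542^2 = 293764 ≡ 1229 (mod 1427)
1035^32 = (1035^16)^2 ≡ 1229^2 = 1510441 ≡ 675 (mod 1427)
1035^52 = 1035^32 · 1035^16 · 1035^4 ≡ 675 · 1229 · 243 ≡ 143 (mod 1427).

143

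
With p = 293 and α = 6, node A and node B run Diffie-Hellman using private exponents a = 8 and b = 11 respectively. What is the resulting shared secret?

54

Node A sends A = α^a mod p = 6^8 mod 293.
6^1 ≡ 6 (mod 293)
6^2 = (6^1)^2 ≡ 6^2 = 36 ≡ 36 (mod 293)
6^4 = (6^2)^2 ≡ 36^2 = 1296 ≡ 124 (mod 293)
6^8 = (6^4)^2 ≡ 124^2 = 15376 ≡ 140 (mod 293)
So A = 140. Node B then computes K = A^b mod p = 140^11 mod 293.
140^1 ≡ 140 (mod 293)
140^2 = (140^1)^2 ≡ 140^2 = 19600 ≡ 262 (mod 293)
140^4 = (140^2)^2 ≡ 262^2 = 68644 ≡ 82 (mod 293)
140^8 = (140^4)^2 ≡ 82^2 = 6724 ≡ 278 (mod 293)
140^11 = 140^8 · 140^2 · 140^1 ≡ 278 · 262 · 140 ≡ 54 (mod 293).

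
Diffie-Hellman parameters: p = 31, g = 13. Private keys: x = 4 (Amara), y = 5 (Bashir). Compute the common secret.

25

Amara sends A = g^x mod p = 13^4 mod 31.
13^1 ≡ 13 (mod 31)
13^2 = (13^1)^2 ≡ 13^2 = 169 ≡ 14 (mod 31)
13^4 = (13^2)^2 ≡ 14^2 = 196 ≡ 10 (mod 31)
So A = 10. Bashir then computes K = A^y mod p = 10^5 mod 31.
10^1 ≡ 10 (mod 31)
10^2 = (10^1)^2 ≡ 10^2 = 100 ≡ 7 (mod 31)
10^4 = (10^2)^2 ≡ 7^2 = 49 ≡ 18 (mod 31)
10^5 = 10^4 · 10^1 ≡ 18 · 10 ≡ 25 (mod 31).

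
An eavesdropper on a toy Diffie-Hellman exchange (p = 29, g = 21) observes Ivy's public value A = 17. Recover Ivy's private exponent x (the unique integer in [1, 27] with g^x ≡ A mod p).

21

Try successive powers of 21 modulo 29:
21^1 ≡ 21
21^2 ≡ 6
21^3 ≡ 10
21^4 ≡ 7
21^5 ≡ 2
21^6 ≡ 13
21^7 ≡ 12
21^8 ≡ 20
21^9 ≡ 14
21^10 ≡ 4
21^11 ≡ 26
21^12 ≡ 24
21^13 ≡ 11
21^14 ≡ 28
21^15 ≡ 8
21^16 ≡ 23
21^17 ≡ 19
21^18 ≡ 22
21^19 ≡ 27
21^20 ≡ 16
21^21 ≡ 17
Found: x = 21.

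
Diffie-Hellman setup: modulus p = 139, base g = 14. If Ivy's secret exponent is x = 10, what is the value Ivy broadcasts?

Public value = 14^10 mod 139.
14^1 ≡ 14 (mod 139)
14^2 = (14^1)^2 ≡ 14^2 = 196 ≡ 57 (mod 139)
14^4 = (14^2)^2 ≡ 57^2 = 3249 ≡ 52 (mod 139)
14^8 = (14^4)^2 ≡ 52^2 = 2704 ≡ 63 (mod 139)
14^10 = 14^8 · 14^2 ≡ 63 · 57 ≡ 116 (mod 139).

116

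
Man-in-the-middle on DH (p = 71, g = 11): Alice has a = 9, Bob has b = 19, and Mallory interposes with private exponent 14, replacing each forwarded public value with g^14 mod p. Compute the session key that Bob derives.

Bob receives Mallory's public value M = 11^14 mod 71 instead of the honest one.
11^1 ≡ 11 (mod 71)
11^2 = (11^1)^2 ≡ 11^2 = 121 ≡ 50 (mod 71)
11^4 = (11^2)^2 ≡ 50^2 = 2500 ≡ 15 (mod 71)
11^8 = (11^4)^2 ≡ 15^2 = 225 ≡ 12 (mod 71)
11^14 = 11^8 · 11^4 · 11^2 ≡ 12 · 15 · 50 ≡ 54 (mod 71).
So M = 54. Bob computes K = M^19 mod 71.
54^1 ≡ 54 (mod 71)
54^2 = (54^1)^2 ≡ 54^2 = 2916 ≡ 5 (mod 71)
54^4 = (54^2)^2 ≡ 5^2 = 25 ≡ 25 (mod 71)
54^8 = (54^4)^2 ≡ 25^2 = 625 ≡ 57 (mod 71)
54^16 = (54^8)^2 ≡ 57^2 = 3249 ≡ 54 (mod 71)
54^19 = 54^16 · 54^2 · 54^1 ≡ 54 · 5 · 54 ≡ 25 (mod 71).

25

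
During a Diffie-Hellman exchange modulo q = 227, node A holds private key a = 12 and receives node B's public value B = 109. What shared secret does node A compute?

Shared key K = 109^12 mod 227.
109^1 ≡ 109 (mod 227)
109^2 = (109^1)^2 ≡ 109^2 = 11881 ≡ 77 (mod 227)
109^4 = (109^2)^2 ≡ 77^2 = 5929 ≡ 27 (mod 227)
109^8 = (109^4)^2 ≡ 27^2 = 729 ≡ 48 (mod 227)
109^12 = 109^8 · 109^4 ≡ 48 · 27 ≡ 161 (mod 227).

161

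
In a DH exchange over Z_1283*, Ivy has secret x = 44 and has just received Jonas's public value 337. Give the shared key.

934

Shared key K = 337^44 mod 1283.
337^1 ≡ 337 (mod 1283)
337^2 = (337^1)^2 ≡ 337^2 = 113569 ≡ 665 (mod 1283)
337^4 = (337^2)^2 ≡ 665^2 = 442225 ≡ 873 (mod 1283)
337^8 = (337^4)^2 ≡ 873^2 = 762129 ≡ 27 (mod 1283)
337^16 = (337^8)^2 ≡ 27^2 = 729 ≡ 729 (mod 1283)
337^32 = (337^16)^2 ≡ 729^2 = 531441 ≡ 279 (mod 1283)
337^44 = 337^32 · 337^8 · 337^4 ≡ 279 · 27 · 873 ≡ 934 (mod 1283).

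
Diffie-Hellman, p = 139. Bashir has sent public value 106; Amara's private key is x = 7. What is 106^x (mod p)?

79

Shared key K = 106^7 mod 139.
106^1 ≡ 106 (mod 139)
106^2 = (106^1)^2 ≡ 106^2 = 11236 ≡ 116 (mod 139)
106^4 = (106^2)^2 ≡ 116^2 = 13456 ≡ 112 (mod 139)
106^7 = 106^4 · 106^2 · 106^1 ≡ 112 · 116 · 106 ≡ 79 (mod 139).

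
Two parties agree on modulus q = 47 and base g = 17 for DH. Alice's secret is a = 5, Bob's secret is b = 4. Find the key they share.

32

Bob sends B = g^b mod q = 17^4 mod 47.
17^1 ≡ 17 (mod 47)
17^2 = (17^1)^2 ≡ 17^2 = 289 ≡ 7 (mod 47)
17^4 = (17^2)^2 ≡ 7^2 = 49 ≡ 2 (mod 47)
So B = 2. Alice then computes K = B^a mod q = 2^5 mod 47.
2^1 ≡ 2 (mod 47)
2^2 = (2^1)^2 ≡ 2^2 = 4 ≡ 4 (mod 47)
2^4 = (2^2)^2 ≡ 4^2 = 16 ≡ 16 (mod 47)
2^5 = 2^4 · 2^1 ≡ 16 · 2 ≡ 32 (mod 47).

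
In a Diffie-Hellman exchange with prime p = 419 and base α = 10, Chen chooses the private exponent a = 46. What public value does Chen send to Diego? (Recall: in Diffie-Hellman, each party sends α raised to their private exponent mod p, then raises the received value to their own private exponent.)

269

Public value = 10^46 (mod 419).
10^1 ≡ 10 (mod 419)
10^2 = (10^1)^2 ≡ 10^2 = 100 ≡ 100 (mod 419)
10^4 = (10^2)^2 ≡ 100^2 = 10000 ≡ 363 (mod 419)
10^8 = (10^4)^2 ≡ 363^2 = 131769 ≡ 203 (mod 419)
10^16 = (10^8)^2 ≡ 203^2 = 41209 ≡ 147 (mod 419)
10^32 = (10^16)^2 ≡ 147^2 = 21609 ≡ 240 (mod 419)
10^46 = 10^32 · 10^8 · 10^4 · 10^2 ≡ 240 · 203 · 363 · 100 ≡ 269 (mod 419).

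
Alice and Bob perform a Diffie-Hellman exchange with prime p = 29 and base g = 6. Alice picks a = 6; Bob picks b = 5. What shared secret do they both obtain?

7

Bob sends B = g^b mod p = 6^5 mod 29.
6^1 ≡ 6 (mod 29)
6^2 = (6^1)^2 ≡ 6^2 = 36 ≡ 7 (mod 29)
6^4 = (6^2)^2 ≡ 7^2 = 49 ≡ 20 (mod 29)
6^5 = 6^4 · 6^1 ≡ 20 · 6 ≡ 4 (mod 29).
So B = 4. Alice then computes K = B^a mod p = 4^6 mod 29.
4^1 ≡ 4 (mod 29)
4^2 = (4^1)^2 ≡ 4^2 = 16 ≡ 16 (mod 29)
4^4 = (4^2)^2 ≡ 16^2 = 256 ≡ 24 (mod 29)
4^6 = 4^4 · 4^2 ≡ 24 · 16 ≡ 7 (mod 29).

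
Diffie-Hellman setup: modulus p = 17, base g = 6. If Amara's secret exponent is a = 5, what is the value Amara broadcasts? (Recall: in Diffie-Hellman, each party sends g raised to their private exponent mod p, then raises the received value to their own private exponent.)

7

Public value = 6^5 (mod 17).
6^1 ≡ 6 (mod 17)
6^2 = (6^1)^2 ≡ 6^2 = 36 ≡ 2 (mod 17)
6^4 = (6^2)^2 ≡ 2^2 = 4 ≡ 4 (mod 17)
6^5 = 6^4 · 6^1 ≡ 4 · 6 ≡ 7 (mod 17).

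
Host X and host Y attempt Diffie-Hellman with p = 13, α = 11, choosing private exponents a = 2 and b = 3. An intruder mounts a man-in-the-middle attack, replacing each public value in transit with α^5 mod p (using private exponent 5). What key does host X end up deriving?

10

Host X receives an intruder's public value M = 11^5 mod 13 instead of the honest one.
11^1 ≡ 11 (mod 13)
11^2 = (11^1)^2 ≡ 11^2 = 121 ≡ 4 (mod 13)
11^4 = (11^2)^2 ≡ 4^2 = 16 ≡ 3 (mod 13)
11^5 = 11^4 · 11^1 ≡ 3 · 11 ≡ 7 (mod 13).
So M = 7. Host X computes K = M^2 mod 13.
7^1 ≡ 7 (mod 13)
7^2 = (7^1)^2 ≡ 7^2 = 49 ≡ 10 (mod 13)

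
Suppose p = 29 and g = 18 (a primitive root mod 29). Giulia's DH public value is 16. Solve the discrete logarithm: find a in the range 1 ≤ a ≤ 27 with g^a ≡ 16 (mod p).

8

Try successive powers of 18 modulo 29:
18^1 ≡ 18
18^2 ≡ 5
18^3 ≡ 3
18^4 ≡ 25
18^5 ≡ 15
18^6 ≡ 9
18^7 ≡ 17
18^8 ≡ 16
Found: a = 8.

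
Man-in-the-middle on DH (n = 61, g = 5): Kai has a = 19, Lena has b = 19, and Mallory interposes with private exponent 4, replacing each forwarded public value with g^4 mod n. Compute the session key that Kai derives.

56

Kai receives Mallory's public value M = 5^4 mod 61 instead of the honest one.
5^1 ≡ 5 (mod 61)
5^2 = (5^1)^2 ≡ 5^2 = 25 ≡ 25 (mod 61)
5^4 = (5^2)^2 ≡ 25^2 = 625 ≡ 15 (mod 61)
So M = 15. Kai computes K = M^19 mod 61.
15^1 ≡ 15 (mod 61)
15^2 = (15^1)^2 ≡ 15^2 = 225 ≡ 42 (mod 61)
15^4 = (15^2)^2 ≡ 42^2 = 1764 ≡ 56 (mod 61)
15^8 = (15^4)^2 ≡ 56^2 = 3136 ≡ 25 (mod 61)
15^16 = (15^8)^2 ≡ 25^2 = 625 ≡ 15 (mod 61)
15^19 = 15^16 · 15^2 · 15^1 ≡ 15 · 42 · 15 ≡ 56 (mod 61).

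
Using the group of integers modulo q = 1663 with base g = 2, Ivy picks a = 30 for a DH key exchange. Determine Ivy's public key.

929

Public value = 2^30 mod 1663.
2^1 ≡ 2 (mod 1663)
2^2 = (2^1)^2 ≡ 2^2 = 4 ≡ 4 (mod 1663)
2^4 = (2^2)^2 ≡ 4^2 = 16 ≡ 16 (mod 1663)
2^8 = (2^4)^2 ≡ 16^2 = 256 ≡ 256 (mod 1663)
2^16 = (2^8)^2 ≡ 256^2 = 65536 ≡ 679 (mod 1663)
2^30 = 2^16 · 2^8 · 2^4 · 2^2 ≡ 679 · 256 · 16 · 4 ≡ 929 (mod 1663).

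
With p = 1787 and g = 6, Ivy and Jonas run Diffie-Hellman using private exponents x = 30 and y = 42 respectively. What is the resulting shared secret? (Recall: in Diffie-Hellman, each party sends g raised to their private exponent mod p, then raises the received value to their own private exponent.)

Ivy sends A = g^x mod p = 6^30 mod 1787.
6^1 ≡ 6 (mod 1787)
6^2 = (6^1)^2 ≡ 6^2 = 36 ≡ 36 (mod 1787)
6^4 = (6^2)^2 ≡ 36^2 = 1296 ≡ 1296 (mod 1787)
6^8 = (6^4)^2 ≡ 1296^2 = 1679616 ≡ 1623 (mod 1787)
6^16 = (6^8)^2 ≡ 1623^2 = 2634129 ≡ 91 (mod 1787)
6^30 = 6^16 · 6^8 · 6^4 · 6^2 ≡ 91 · 1623 · 1296 · 36 ≡ 1471 (mod 1787).
So A = 1471. Jonas then computes K = A^y mod p = 1471^42 mod 1787.
1471^1 ≡ 1471 (mod 1787)
1471^2 = (1471^1)^2 ≡ 1471^2 = 2163841 ≡ 1571 (mod 1787)
1471^4 = (1471^2)^2 ≡ 1571^2 = 2468041 ≡ 194 (mod 1787)
1471^8 = (1471^4)^2 ≡ 194^2 = 37636 ≡ 109 (mod 1787)
1471^16 = (1471^8)^2 ≡ 109^2 = 11881 ≡ 1159 (mod 1787)
1471^32 = (1471^16)^2 ≡ 1159^2 = 1343281 ≡ 1244 (mod 1787)
1471^42 = 1471^32 · 1471^8 · 1471^2 ≡ 1244 · 109 · 1571 ≡ 194 (mod 1787).

194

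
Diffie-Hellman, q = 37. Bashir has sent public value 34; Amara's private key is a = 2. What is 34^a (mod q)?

9

Shared key K = 34^2 mod 37.
34^1 ≡ 34 (mod 37)
34^2 = (34^1)^2 ≡ 34^2 = 1156 ≡ 9 (mod 37)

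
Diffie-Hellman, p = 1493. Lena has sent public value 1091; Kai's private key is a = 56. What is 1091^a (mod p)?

1372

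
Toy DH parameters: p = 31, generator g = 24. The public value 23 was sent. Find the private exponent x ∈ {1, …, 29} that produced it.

9

Try successive powers of 24 modulo 31:
24^1 ≡ 24
24^2 ≡ 18
24^3 ≡ 29
24^4 ≡ 14
24^5 ≡ 26
24^6 ≡ 4
24^7 ≡ 3
24^8 ≡ 10
24^9 ≡ 23
Found: x = 9.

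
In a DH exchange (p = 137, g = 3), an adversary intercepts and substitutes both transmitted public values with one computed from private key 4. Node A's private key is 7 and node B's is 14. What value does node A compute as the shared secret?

77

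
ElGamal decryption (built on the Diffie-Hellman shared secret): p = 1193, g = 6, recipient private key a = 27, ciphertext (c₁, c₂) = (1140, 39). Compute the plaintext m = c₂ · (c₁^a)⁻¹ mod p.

664

Shared mask s = c₁^a mod p = 1140^27 mod 1193.
1140^1 ≡ 1140 (mod 1193)
1140^2 = (1140^1)^2 ≡ 1140^2 = 1299600 ≡ 423 (mod 1193)
1140^4 = (1140^2)^2 ≡ 423^2 = 178929 ≡ 1172 (mod 1193)
1140^8 = (1140^4)^2 ≡ 1172^2 = 1373584 ≡ 441 (mod 1193)
1140^16 = (1140^8)^2 ≡ 441^2 = 194481 ≡ 22 (mod 1193)
1140^27 = 1140^16 · 1140^8 · 1140^2 · 1140^1 ≡ 22 · 441 · 423 · 1140 ≡ 1008 (mod 1193).
So s = 1008; s⁻¹ ≡ 690 (mod 1193).
m = c₂ · s⁻¹ mod 1193 = 39 · 690 mod 1193 = 664.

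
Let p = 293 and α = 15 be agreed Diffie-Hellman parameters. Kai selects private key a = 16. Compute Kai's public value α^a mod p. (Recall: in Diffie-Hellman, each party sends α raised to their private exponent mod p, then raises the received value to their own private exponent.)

36

Public value = 15^16 mod 293.
15^1 ≡ 15 (mod 293)
15^2 = (15^1)^2 ≡ 15^2 = 225 ≡ 225 (mod 293)
15^4 = (15^2)^2 ≡ 225^2 = 50625 ≡ 229 (mod 293)
15^8 = (15^4)^2 ≡ 229^2 = 52441 ≡ 287 (mod 293)
15^16 = (15^8)^2 ≡ 287^2 = 82369 ≡ 36 (mod 293)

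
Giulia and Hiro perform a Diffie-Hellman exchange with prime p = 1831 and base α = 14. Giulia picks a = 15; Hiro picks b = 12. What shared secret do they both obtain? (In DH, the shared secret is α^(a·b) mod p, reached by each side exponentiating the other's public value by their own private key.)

1327

Hiro sends B = α^b mod p = 14^12 mod 1831.
14^1 ≡ 14 (mod 1831)
14^2 = (14^1)^2 ≡ 14^2 = 196 ≡ 196 (mod 1831)
14^4 = (14^2)^2 ≡ 196^2 = 38416 ≡ 1796 (mod 1831)
14^8 = (14^4)^2 ≡ 1796^2 = 3225616 ≡ 1225 (mod 1831)
14^12 = 14^8 · 14^4 ≡ 1225 · 1796 ≡ 1069 (mod 1831).
So B = 1069. Giulia then computes K = B^a mod p = 1069^15 mod 1831.
1069^1 ≡ 1069 (mod 1831)
1069^2 = (1069^1)^2 ≡ 1069^2 = 1142761 ≡ 217 (mod 1831)
1069^4 = (1069^2)^2 ≡ 217^2 = 47089 ≡ 1314 (mod 1831)
1069^8 = (1069^4)^2 ≡ 1314^2 = 1726596 ≡ 1794 (mod 1831)
1069^15 = 1069^8 · 1069^4 · 1069^2 · 1069^1 ≡ 1794 · 1314 · 217 · 1069 ≡ 1327 (mod 1831).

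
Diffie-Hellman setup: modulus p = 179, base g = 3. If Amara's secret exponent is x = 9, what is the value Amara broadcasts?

Public value = 3^9 (mod 179).
3^1 ≡ 3 (mod 179)
3^2 = (3^1)^2 ≡ 3^2 = 9 ≡ 9 (mod 179)
3^4 = (3^2)^2 ≡ 9^2 = 81 ≡ 81 (mod 179)
3^8 = (3^4)^2 ≡ 81^2 = 6561 ≡ 117 (mod 179)
3^9 = 3^8 · 3^1 ≡ 117 · 3 ≡ 172 (mod 179).

172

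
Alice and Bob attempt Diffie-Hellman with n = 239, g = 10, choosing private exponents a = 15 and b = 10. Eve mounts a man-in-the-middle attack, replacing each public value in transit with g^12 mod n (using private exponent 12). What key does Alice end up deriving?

Alice receives Eve's public value M = 10^12 mod 239 instead of the honest one.
10^1 ≡ 10 (mod 239)
10^2 = (10^1)^2 ≡ 10^2 = 100 ≡ 100 (mod 239)
10^4 = (10^2)^2 ≡ 100^2 = 10000 ≡ 201 (mod 239)
10^8 = (10^4)^2 ≡ 201^2 = 40401 ≡ 10 (mod 239)
10^12 = 10^8 · 10^4 ≡ 10 · 201 ≡ 98 (mod 239).
So M = 98. Alice computes K = M^15 mod 239.
98^1 ≡ 98 (mod 239)
98^2 = (98^1)^2 ≡ 98^2 = 9604 ≡ 44 (mod 239)
98^4 = (98^2)^2 ≡ 44^2 = 1936 ≡ 24 (mod 239)
98^8 = (98^4)^2 ≡ 24^2 = 576 ≡ 98 (mod 239)
98^15 = 98^8 · 98^4 · 98^2 · 98^1 ≡ 98 · 24 · 44 · 98 ≡ 98 (mod 239).

98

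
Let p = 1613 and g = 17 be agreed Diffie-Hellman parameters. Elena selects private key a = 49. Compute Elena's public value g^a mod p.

452

Public value = 17^49 mod 1613.
17^1 ≡ 17 (mod 1613)
17^2 = (17^1)^2 ≡ 17^2 = 289 ≡ 289 (mod 1613)
17^4 = (17^2)^2 ≡ 289^2 = 83521 ≡ 1258 (mod 1613)
17^8 = (17^4)^2 ≡ 1258^2 = 1582564 ≡ 211 (mod 1613)
17^16 = (17^8)^2 ≡ 211^2 = 44521 ≡ 970 (mod 1613)
17^32 = (17^16)^2 ≡ 970^2 = 940900 ≡ 521 (mod 1613)
17^49 = 17^32 · 17^16 · 17^1 ≡ 521 · 970 · 17 ≡ 452 (mod 1613).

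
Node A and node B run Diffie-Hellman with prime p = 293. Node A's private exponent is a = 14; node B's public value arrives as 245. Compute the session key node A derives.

Shared key K = 245^14 mod 293.
245^1 ≡ 245 (mod 293)
245^2 = (245^1)^2 ≡ 245^2 = 60025 ≡ 253 (mod 293)
245^4 = (245^2)^2 ≡ 253^2 = 64009 ≡ 135 (mod 293)
245^8 = (245^4)^2 ≡ 135^2 = 18225 ≡ 59 (mod 293)
245^14 = 245^8 · 245^4 · 245^2 ≡ 59 · 135 · 253 ≡ 184 (mod 293).

184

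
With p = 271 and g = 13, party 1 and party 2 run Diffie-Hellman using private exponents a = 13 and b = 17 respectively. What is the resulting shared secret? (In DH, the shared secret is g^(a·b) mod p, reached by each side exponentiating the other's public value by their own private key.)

Party 2 sends B = g^b mod p = 13^17 mod 271.
13^1 ≡ 13 (mod 271)
13^2 = (13^1)^2 ≡ 13^2 = 169 ≡ 169 (mod 271)
13^4 = (13^2)^2 ≡ 169^2 = 28561 ≡ 106 (mod 271)
13^8 = (13^4)^2 ≡ 106^2 = 11236 ≡ 125 (mod 271)
13^16 = (13^8)^2 ≡ 125^2 = 15625 ≡ 178 (mod 271)
13^17 = 13^16 · 13^1 ≡ 178 · 13 ≡ 146 (mod 271).
So B = 146. Party 1 then computes K = B^a mod p = 146^13 mod 271.
146^1 ≡ 146 (mod 271)
146^2 = (146^1)^2 ≡ 146^2 = 21316 ≡ 178 (mod 271)
146^4 = (146^2)^2 ≡ 178^2 = 31684 ≡ 248 (mod 271)
146^8 = (146^4)^2 ≡ 248^2 = 61504 ≡ 258 (mod 271)
146^13 = 146^8 · 146^4 · 146^1 ≡ 258 · 248 · 146 ≡ 23 (mod 271).

23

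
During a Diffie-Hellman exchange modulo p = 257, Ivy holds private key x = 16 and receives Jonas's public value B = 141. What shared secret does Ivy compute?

253

Shared key K = 141^16 mod 257.
141^1 ≡ 141 (mod 257)
141^2 = (141^1)^2 ≡ 141^2 = 19881 ≡ 92 (mod 257)
141^4 = (141^2)^2 ≡ 92^2 = 8464 ≡ 240 (mod 257)
141^8 = (141^4)^2 ≡ 240^2 = 57600 ≡ 32 (mod 257)
141^16 = (141^8)^2 ≡ 32^2 = 1024 ≡ 253 (mod 257)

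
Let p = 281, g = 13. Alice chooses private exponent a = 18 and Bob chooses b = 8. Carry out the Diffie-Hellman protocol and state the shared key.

Bob sends B = g^b mod p = 13^8 mod 281.
13^1 ≡ 13 (mod 281)
13^2 = (13^1)^2 ≡ 13^2 = 169 ≡ 169 (mod 281)
13^4 = (13^2)^2 ≡ 169^2 = 28561 ≡ 180 (mod 281)
13^8 = (13^4)^2 ≡ 180^2 = 32400 ≡ 85 (mod 281)
So B = 85. Alice then computes K = B^a mod p = 85^18 mod 281.
85^1 ≡ 85 (mod 281)
85^2 = (85^1)^2 ≡ 85^2 = 7225 ≡ 200 (mod 281)
85^4 = (85^2)^2 ≡ 200^2 = 40000 ≡ 98 (mod 281)
85^8 = (85^4)^2 ≡ 98^2 = 9604 ≡ 50 (mod 281)
85^16 = (85^8)^2 ≡ 50^2 = 2500 ≡ 252 (mod 281)
85^18 = 85^16 · 85^2 ≡ 252 · 200 ≡ 101 (mod 281).

101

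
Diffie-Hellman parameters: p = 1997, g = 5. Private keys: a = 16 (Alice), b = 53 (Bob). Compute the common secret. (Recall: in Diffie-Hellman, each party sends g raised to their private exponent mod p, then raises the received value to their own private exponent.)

901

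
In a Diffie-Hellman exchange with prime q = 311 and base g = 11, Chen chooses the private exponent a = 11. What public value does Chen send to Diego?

41

Public value = 11^11 mod 311.
11^1 ≡ 11 (mod 311)
11^2 = (11^1)^2 ≡ 11^2 = 121 ≡ 121 (mod 311)
11^4 = (11^2)^2 ≡ 121^2 = 14641 ≡ 24 (mod 311)
11^8 = (11^4)^2 ≡ 24^2 = 576 ≡ 265 (mod 311)
11^11 = 11^8 · 11^2 · 11^1 ≡ 265 · 121 · 11 ≡ 41 (mod 311).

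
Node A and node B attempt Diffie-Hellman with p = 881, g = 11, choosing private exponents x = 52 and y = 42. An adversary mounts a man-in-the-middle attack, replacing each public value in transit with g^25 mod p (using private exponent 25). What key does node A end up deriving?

Node A receives an adversary's public value M = 11^25 mod 881 instead of the honest one.
11^1 ≡ 11 (mod 881)
11^2 = (11^1)^2 ≡ 11^2 = 121 ≡ 121 (mod 881)
11^4 = (11^2)^2 ≡ 121^2 = 14641 ≡ 545 (mod 881)
11^8 = (11^4)^2 ≡ 545^2 = 297025 ≡ 128 (mod 881)
11^16 = (11^8)^2 ≡ 128^2 = 16384 ≡ 526 (mod 881)
11^25 = 11^16 · 11^8 · 11^1 ≡ 526 · 128 · 11 ≡ 568 (mod 881).
So M = 568. Node A computes K = M^52 mod 881.
568^1 ≡ 568 (mod 881)
568^2 = (568^1)^2 ≡ 568^2 = 322624 ≡ 178 (mod 881)
568^4 = (568^2)^2 ≡ 178^2 = 31684 ≡ 849 (mod 881)
568^8 = (568^4)^2 ≡ 849^2 = 720801 ≡ 143 (mod 881)
568^16 = (568^8)^2 ≡ 143^2 = 20449 ≡ 186 (mod 881)
568^32 = (568^16)^2 ≡ 186^2 = 34596 ≡ 237 (mod 881)
568^52 = 568^32 · 568^16 · 568^4 ≡ 237 · 186 · 849 ≡ 738 (mod 881).

738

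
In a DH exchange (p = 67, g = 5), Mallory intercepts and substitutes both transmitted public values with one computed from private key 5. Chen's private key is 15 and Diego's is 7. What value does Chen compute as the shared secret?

8

Chen receives Mallory's public value M = 5^5 mod 67 instead of the honest one.
5^1 ≡ 5 (mod 67)
5^2 = (5^1)^2 ≡ 5^2 = 25 ≡ 25 (mod 67)
5^4 = (5^2)^2 ≡ 25^2 = 625 ≡ 22 (mod 67)
5^5 = 5^4 · 5^1 ≡ 22 · 5 ≡ 43 (mod 67).
So M = 43. Chen computes K = M^15 mod 67.
43^1 ≡ 43 (mod 67)
43^2 = (43^1)^2 ≡ 43^2 = 1849 ≡ 40 (mod 67)
43^4 = (43^2)^2 ≡ 40^2 = 1600 ≡ 59 (mod 67)
43^8 = (43^4)^2 ≡ 59^2 = 3481 ≡ 64 (mod 67)
43^15 = 43^8 · 43^4 · 43^2 · 43^1 ≡ 64 · 59 · 40 · 43 ≡ 8 (mod 67).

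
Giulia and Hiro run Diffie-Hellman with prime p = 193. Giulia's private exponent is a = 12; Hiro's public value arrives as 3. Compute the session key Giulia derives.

Shared key K = 3^12 mod 193.
3^1 ≡ 3 (mod 193)
3^2 = (3^1)^2 ≡ 3^2 = 9 ≡ 9 (mod 193)
3^4 = (3^2)^2 ≡ 9^2 = 81 ≡ 81 (mod 193)
3^8 = (3^4)^2 ≡ 81^2 = 6561 ≡ 192 (mod 193)
3^12 = 3^8 · 3^4 ≡ 192 · 81 ≡ 112 (mod 193).

112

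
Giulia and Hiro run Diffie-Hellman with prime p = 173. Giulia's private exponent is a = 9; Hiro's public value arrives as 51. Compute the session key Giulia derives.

Shared key K = 51^9 mod 173.
51^1 ≡ 51 (mod 173)
51^2 = (51^1)^2 ≡ 51^2 = 2601 ≡ 6 (mod 173)
51^4 = (51^2)^2 ≡ 6^2 = 36 ≡ 36 (mod 173)
51^8 = (51^4)^2 ≡ 36^2 = 1296 ≡ 85 (mod 173)
51^9 = 51^8 · 51^1 ≡ 85 · 51 ≡ 10 (mod 173).

10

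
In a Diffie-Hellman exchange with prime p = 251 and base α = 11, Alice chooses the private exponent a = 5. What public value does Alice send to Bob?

160

Public value = 11^5 (mod 251).
11^1 ≡ 11 (mod 251)
11^2 = (11^1)^2 ≡ 11^2 = 121 ≡ 121 (mod 251)
11^4 = (11^2)^2 ≡ 121^2 = 14641 ≡ 83 (mod 251)
11^5 = 11^4 · 11^1 ≡ 83 · 11 ≡ 160 (mod 251).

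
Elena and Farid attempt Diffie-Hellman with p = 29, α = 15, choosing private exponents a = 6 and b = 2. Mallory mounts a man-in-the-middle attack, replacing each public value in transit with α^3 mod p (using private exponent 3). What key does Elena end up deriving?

9

Elena receives Mallory's public value M = 15^3 mod 29 instead of the honest one.
15^1 ≡ 15 (mod 29)
15^2 = (15^1)^2 ≡ 15^2 = 225 ≡ 22 (mod 29)
15^3 = 15^2 · 15^1 ≡ 22 · 15 ≡ 11 (mod 29).
So M = 11. Elena computes K = M^6 mod 29.
11^1 ≡ 11 (mod 29)
11^2 = (11^1)^2 ≡ 11^2 = 121 ≡ 5 (mod 29)
11^4 = (11^2)^2 ≡ 5^2 = 25 ≡ 25 (mod 29)
11^6 = 11^4 · 11^2 ≡ 25 · 5 ≡ 9 (mod 29).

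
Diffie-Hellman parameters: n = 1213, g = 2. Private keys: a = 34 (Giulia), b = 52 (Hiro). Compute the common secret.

888

Giulia sends A = g^a mod n = 2^34 mod 1213.
2^1 ≡ 2 (mod 1213)
2^2 = (2^1)^2 ≡ 2^2 = 4 ≡ 4 (mod 1213)
2^4 = (2^2)^2 ≡ 4^2 = 16 ≡ 16 (mod 1213)
2^8 = (2^4)^2 ≡ 16^2 = 256 ≡ 256 (mod 1213)
2^16 = (2^8)^2 ≡ 256^2 = 65536 ≡ 34 (mod 1213)
2^32 = (2^16)^2 ≡ 34^2 = 1156 ≡ 1156 (mod 1213)
2^34 = 2^32 · 2^2 ≡ 1156 · 4 ≡ 985 (mod 1213).
So A = 985. Hiro then computes K = A^b mod n = 985^52 mod 1213.
985^1 ≡ 985 (mod 1213)
985^2 = (985^1)^2 ≡ 985^2 = 970225 ≡ 1038 (mod 1213)
985^4 = (985^2)^2 ≡ 1038^2 = 1077444 ≡ 300 (mod 1213)
985^8 = (985^4)^2 ≡ 300^2 = 90000 ≡ 238 (mod 1213)
985^16 = (985^8)^2 ≡ 238^2 = 56644 ≡ 846 (mod 1213)
985^32 = (985^16)^2 ≡ 846^2 = 715716 ≡ 46 (mod 1213)
985^52 = 985^32 · 985^16 · 985^4 ≡ 46 · 846 · 300 ≡ 888 (mod 1213).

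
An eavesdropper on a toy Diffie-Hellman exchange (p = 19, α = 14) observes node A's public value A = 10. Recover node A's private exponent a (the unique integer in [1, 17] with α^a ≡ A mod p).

Try successive powers of 14 modulo 19:
14^1 ≡ 14
14^2 ≡ 6
14^3 ≡ 8
14^4 ≡ 17
14^5 ≡ 10
Found: a = 5.

5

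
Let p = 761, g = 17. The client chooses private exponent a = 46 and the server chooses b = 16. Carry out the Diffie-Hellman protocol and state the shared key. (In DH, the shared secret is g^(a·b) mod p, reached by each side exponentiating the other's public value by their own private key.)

74

The client sends A = g^a mod p = 17^46 mod 761.
17^1 ≡ 17 (mod 761)
17^2 = (17^1)^2 ≡ 17^2 = 289 ≡ 289 (mod 761)
17^4 = (17^2)^2 ≡ 289^2 = 83521 ≡ 572 (mod 761)
17^8 = (17^4)^2 ≡ 572^2 = 327184 ≡ 715 (mod 761)
17^16 = (17^8)^2 ≡ 715^2 = 511225 ≡ 594 (mod 761)
17^32 = (17^16)^2 ≡ 594^2 = 352836 ≡ 493 (mod 761)
17^46 = 17^32 · 17^8 · 17^4 · 17^2 ≡ 493 · 715 · 572 · 289 ≡ 118 (mod 761).
So A = 118. The server then computes K = A^b mod p = 118^16 mod 761.
118^1 ≡ 118 (mod 761)
118^2 = (118^1)^2 ≡ 118^2 = 13924 ≡ 226 (mod 761)
118^4 = (118^2)^2 ≡ 226^2 = 51076 ≡ 89 (mod 761)
118^8 = (118^4)^2 ≡ 89^2 = 7921 ≡ 311 (mod 761)
118^16 = (118^8)^2 ≡ 311^2 = 96721 ≡ 74 (mod 761)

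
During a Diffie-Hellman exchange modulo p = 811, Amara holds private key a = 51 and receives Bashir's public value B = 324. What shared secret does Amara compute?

16

Shared key K = 324^51 mod 811.
324^1 ≡ 324 (mod 811)
324^2 = (324^1)^2 ≡ 324^2 = 104976 ≡ 357 (mod 811)
324^4 = (324^2)^2 ≡ 357^2 = 127449 ≡ 122 (mod 811)
324^8 = (324^4)^2 ≡ 122^2 = 14884 ≡ 286 (mod 811)
324^16 = (324^8)^2 ≡ 286^2 = 81796 ≡ 696 (mod 811)
324^32 = (324^16)^2 ≡ 696^2 = 484416 ≡ 249 (mod 811)
324^51 = 324^32 · 324^16 · 324^2 · 324^1 ≡ 249 · 696 · 357 · 324 ≡ 16 (mod 811).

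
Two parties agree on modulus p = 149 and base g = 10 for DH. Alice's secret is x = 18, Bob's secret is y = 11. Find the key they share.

121

Bob sends B = g^y mod p = 10^11 mod 149.
10^1 ≡ 10 (mod 149)
10^2 = (10^1)^2 ≡ 10^2 = 100 ≡ 100 (mod 149)
10^4 = (10^2)^2 ≡ 100^2 = 10000 ≡ 17 (mod 149)
10^8 = (10^4)^2 ≡ 17^2 = 289 ≡ 140 (mod 149)
10^11 = 10^8 · 10^2 · 10^1 ≡ 140 · 100 · 10 ≡ 89 (mod 149).
So B = 89. Alice then computes K = B^x mod p = 89^18 mod 149.
89^1 ≡ 89 (mod 149)
89^2 = (89^1)^2 ≡ 89^2 = 7921 ≡ 24 (mod 149)
89^4 = (89^2)^2 ≡ 24^2 = 576 ≡ 129 (mod 149)
89^8 = (89^4)^2 ≡ 129^2 = 16641 ≡ 102 (mod 149)
89^16 = (89^8)^2 ≡ 102^2 = 10404 ≡ 123 (mod 149)
89^18 = 89^16 · 89^2 ≡ 123 · 24 ≡ 121 (mod 149).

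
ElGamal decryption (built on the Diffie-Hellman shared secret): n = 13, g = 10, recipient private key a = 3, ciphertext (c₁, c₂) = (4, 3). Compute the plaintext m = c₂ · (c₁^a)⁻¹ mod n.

Shared mask s = c₁^a mod n = 4^3 mod 13.
4^1 ≡ 4 (mod 13)
4^2 = (4^1)^2 ≡ 4^2 = 16 ≡ 3 (mod 13)
4^3 = 4^2 · 4^1 ≡ 3 · 4 ≡ 12 (mod 13).
So s = 12; s⁻¹ ≡ 12 (mod 13).
m = c₂ · s⁻¹ mod 13 = 3 · 12 mod 13 = 10.

10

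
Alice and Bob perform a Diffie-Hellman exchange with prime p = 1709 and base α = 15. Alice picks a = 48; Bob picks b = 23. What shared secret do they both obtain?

284

Bob sends B = α^b mod p = 15^23 mod 1709.
15^1 ≡ 15 (mod 1709)
15^2 = (15^1)^2 ≡ 15^2 = 225 ≡ 225 (mod 1709)
15^4 = (15^2)^2 ≡ 225^2 = 50625 ≡ 1064 (mod 1709)
15^8 = (15^4)^2 ≡ 1064^2 = 1132096 ≡ 738 (mod 1709)
15^16 = (15^8)^2 ≡ 738^2 = 544644 ≡ 1182 (mod 1709)
15^23 = 15^16 · 15^4 · 15^2 · 15^1 ≡ 1182 · 1064 · 225 · 15 ≡ 732 (mod 1709).
So B = 732. Alice then computes K = B^a mod p = 732^48 mod 1709.
732^1 ≡ 732 (mod 1709)
732^2 = (732^1)^2 ≡ 732^2 = 535824 ≡ 907 (mod 1709)
732^4 = (732^2)^2 ≡ 907^2 = 822649 ≡ 620 (mod 1709)
732^8 = (732^4)^2 ≡ 620^2 = 384400 ≡ 1584 (mod 1709)
732^16 = (732^8)^2 ≡ 1584^2 = 2509056 ≡ 244 (mod 1709)
732^32 = (732^16)^2 ≡ 244^2 = 59536 ≡ 1430 (mod 1709)
732^48 = 732^32 · 732^16 ≡ 1430 · 244 ≡ 284 (mod 1709).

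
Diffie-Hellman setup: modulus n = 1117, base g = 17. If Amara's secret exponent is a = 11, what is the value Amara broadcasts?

486

Public value = 17^11 mod 1117.
17^1 ≡ 17 (mod 1117)
17^2 = (17^1)^2 ≡ 17^2 = 289 ≡ 289 (mod 1117)
17^4 = (17^2)^2 ≡ 289^2 = 83521 ≡ 863 (mod 1117)
17^8 = (17^4)^2 ≡ 863^2 = 744769 ≡ 847 (mod 1117)
17^11 = 17^8 · 17^2 · 17^1 ≡ 847 · 289 · 17 ≡ 486 (mod 1117).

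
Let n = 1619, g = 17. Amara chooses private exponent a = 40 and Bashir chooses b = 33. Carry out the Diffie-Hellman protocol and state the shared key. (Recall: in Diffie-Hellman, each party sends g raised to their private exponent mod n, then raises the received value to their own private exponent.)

Bashir sends B = g^b mod n = 17^33 mod 1619.
17^1 ≡ 17 (mod 1619)
17^2 = (17^1)^2 ≡ 17^2 = 289 ≡ 289 (mod 1619)
17^4 = (17^2)^2 ≡ 289^2 = 83521 ≡ 952 (mod 1619)
17^8 = (17^4)^2 ≡ 952^2 = 906304 ≡ 1283 (mod 1619)
17^16 = (17^8)^2 ≡ 1283^2 = 1646089 ≡ 1185 (mod 1619)
17^32 = (17^16)^2 ≡ 1185^2 = 1404225 ≡ 552 (mod 1619)
17^33 = 17^32 · 17^1 ≡ 552 · 17 ≡ 1289 (mod 1619).
So B = 1289. Amara then computes K = B^a mod n = 1289^40 mod 1619.
1289^1 ≡ 1289 (mod 1619)
1289^2 = (1289^1)^2 ≡ 1289^2 = 1661521 ≡ 427 (mod 1619)
1289^4 = (1289^2)^2 ≡ 427^2 = 182329 ≡ 1001 (mod 1619)
1289^8 = (1289^4)^2 ≡ 1001^2 = 1002001 ≡ 1459 (mod 1619)
1289^16 = (1289^8)^2 ≡ 1459^2 = 2128681 ≡ 1315 (mod 1619)
1289^32 = (1289^16)^2 ≡ 1315^2 = 1729225 ≡ 133 (mod 1619)
1289^40 = 1289^32 · 1289^8 ≡ 133 · 1459 ≡ 1386 (mod 1619).

1386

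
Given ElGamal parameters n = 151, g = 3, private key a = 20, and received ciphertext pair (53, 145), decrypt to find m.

69

Shared mask s = c₁^a mod n = 53^20 mod 151.
53^1 ≡ 53 (mod 151)
53^2 = (53^1)^2 ≡ 53^2 = 2809 ≡ 91 (mod 151)
53^4 = (53^2)^2 ≡ 91^2 = 8281 ≡ 127 (mod 151)
53^8 = (53^4)^2 ≡ 127^2 = 16129 ≡ 123 (mod 151)
53^16 = (53^8)^2 ≡ 123^2 = 15129 ≡ 29 (mod 151)
53^20 = 53^16 · 53^4 ≡ 29 · 127 ≡ 59 (mod 151).
So s = 59; s⁻¹ ≡ 64 (mod 151).
m = c₂ · s⁻¹ mod 151 = 145 · 64 mod 151 = 69.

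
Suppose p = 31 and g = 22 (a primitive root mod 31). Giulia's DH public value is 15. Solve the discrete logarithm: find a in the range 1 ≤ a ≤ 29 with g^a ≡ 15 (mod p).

Try successive powers of 22 modulo 31:
22^1 ≡ 22
22^2 ≡ 19
22^3 ≡ 15
Found: a = 3.

3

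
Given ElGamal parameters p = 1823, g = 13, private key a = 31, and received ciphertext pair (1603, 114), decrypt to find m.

684

Shared mask s = c₁^a mod p = 1603^31 mod 1823.
1603^1 ≡ 1603 (mod 1823)
1603^2 = (1603^1)^2 ≡ 1603^2 = 2569609 ≡ 1002 (mod 1823)
1603^4 = (1603^2)^2 ≡ 1002^2 = 1004004 ≡ 1354 (mod 1823)
1603^8 = (1603^4)^2 ≡ 1354^2 = 1833316 ≡ 1201 (mod 1823)
1603^16 = (1603^8)^2 ≡ 1201^2 = 1442401 ≡ 408 (mod 1823)
1603^31 = 1603^16 · 1603^8 · 1603^4 · 1603^2 · 1603^1 ≡ 408 · 1201 · 1354 · 1002 · 1603 ≡ 304 (mod 1823).
So s = 304; s⁻¹ ≡ 6 (mod 1823).
m = c₂ · s⁻¹ mod 1823 = 114 · 6 mod 1823 = 684.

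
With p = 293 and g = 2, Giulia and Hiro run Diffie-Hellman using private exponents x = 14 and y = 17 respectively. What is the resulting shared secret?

211

Hiro sends B = g^y mod p = 2^17 mod 293.
2^1 ≡ 2 (mod 293)
2^2 = (2^1)^2 ≡ 2^2 = 4 ≡ 4 (mod 293)
2^4 = (2^2)^2 ≡ 4^2 = 16 ≡ 16 (mod 293)
2^8 = (2^4)^2 ≡ 16^2 = 256 ≡ 256 (mod 293)
2^16 = (2^8)^2 ≡ 256^2 = 65536 ≡ 197 (mod 293)
2^17 = 2^16 · 2^1 ≡ 197 · 2 ≡ 101 (mod 293).
So B = 101. Giulia then computes K = B^x mod p = 101^14 mod 293.
101^1 ≡ 101 (mod 293)
101^2 = (101^1)^2 ≡ 101^2 = 10201 ≡ 239 (mod 293)
101^4 = (101^2)^2 ≡ 239^2 = 57121 ≡ 279 (mod 293)
101^8 = (101^4)^2 ≡ 279^2 = 77841 ≡ 196 (mod 293)
101^14 = 101^8 · 101^4 · 101^2 ≡ 196 · 279 · 239 ≡ 211 (mod 293).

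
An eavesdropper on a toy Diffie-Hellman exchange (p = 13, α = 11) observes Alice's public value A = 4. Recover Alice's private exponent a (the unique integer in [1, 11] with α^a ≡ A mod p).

Try successive powers of 11 modulo 13:
11^1 ≡ 11
11^2 ≡ 4
Found: a = 2.

2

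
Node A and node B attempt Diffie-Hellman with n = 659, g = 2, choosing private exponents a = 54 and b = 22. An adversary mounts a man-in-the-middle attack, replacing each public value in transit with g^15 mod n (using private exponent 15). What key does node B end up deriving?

657

Node B receives an adversary's public value M = 2^15 mod 659 instead of the honest one.
2^1 ≡ 2 (mod 659)
2^2 = (2^1)^2 ≡ 2^2 = 4 ≡ 4 (mod 659)
2^4 = (2^2)^2 ≡ 4^2 = 16 ≡ 16 (mod 659)
2^8 = (2^4)^2 ≡ 16^2 = 256 ≡ 256 (mod 659)
2^15 = 2^8 · 2^4 · 2^2 · 2^1 ≡ 256 · 16 · 4 · 2 ≡ 477 (mod 659).
So M = 477. Node B computes K = M^22 mod 659.
477^1 ≡ 477 (mod 659)
477^2 = (477^1)^2 ≡ 477^2 = 227529 ≡ 174 (mod 659)
477^4 = (477^2)^2 ≡ 174^2 = 30276 ≡ 621 (mod 659)
477^8 = (477^4)^2 ≡ 621^2 = 385641 ≡ 126 (mod 659)
477^16 = (477^8)^2 ≡ 126^2 = 15876 ≡ 60 (mod 659)
477^22 = 477^16 · 477^4 · 477^2 ≡ 60 · 621 · 174 ≡ 657 (mod 659).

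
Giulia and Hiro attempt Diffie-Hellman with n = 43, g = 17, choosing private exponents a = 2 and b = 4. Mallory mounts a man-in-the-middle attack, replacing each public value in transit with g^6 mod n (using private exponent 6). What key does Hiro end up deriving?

11

Hiro receives Mallory's public value M = 17^6 mod 43 instead of the honest one.
17^1 ≡ 17 (mod 43)
17^2 = (17^1)^2 ≡ 17^2 = 289 ≡ 31 (mod 43)
17^4 = (17^2)^2 ≡ 31^2 = 961 ≡ 15 (mod 43)
17^6 = 17^4 · 17^2 ≡ 15 · 31 ≡ 35 (mod 43).
So M = 35. Hiro computes K = M^4 mod 43.
35^1 ≡ 35 (mod 43)
35^2 = (35^1)^2 ≡ 35^2 = 1225 ≡ 21 (mod 43)
35^4 = (35^2)^2 ≡ 21^2 = 441 ≡ 11 (mod 43)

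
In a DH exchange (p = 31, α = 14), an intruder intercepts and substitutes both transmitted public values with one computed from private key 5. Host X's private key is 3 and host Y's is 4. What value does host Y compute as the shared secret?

5

Host Y receives an intruder's public value M = 14^5 mod 31 instead of the honest one.
14^1 ≡ 14 (mod 31)
14^2 = (14^1)^2 ≡ 14^2 = 196 ≡ 10 (mod 31)
14^4 = (14^2)^2 ≡ 10^2 = 100 ≡ 7 (mod 31)
14^5 = 14^4 · 14^1 ≡ 7 · 14 ≡ 5 (mod 31).
So M = 5. Host Y computes K = M^4 mod 31.
5^1 ≡ 5 (mod 31)
5^2 = (5^1)^2 ≡ 5^2 = 25 ≡ 25 (mod 31)
5^4 = (5^2)^2 ≡ 25^2 = 625 ≡ 5 (mod 31)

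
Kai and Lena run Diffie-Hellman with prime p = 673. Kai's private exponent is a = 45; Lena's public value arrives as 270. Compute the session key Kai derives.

113

Shared key K = 270^45 mod 673.
270^1 ≡ 270 (mod 673)
270^2 = (270^1)^2 ≡ 270^2 = 72900 ≡ 216 (mod 673)
270^4 = (270^2)^2 ≡ 216^2 = 46656 ≡ 219 (mod 673)
270^8 = (270^4)^2 ≡ 219^2 = 47961 ≡ 178 (mod 673)
270^16 = (270^8)^2 ≡ 178^2 = 31684 ≡ 53 (mod 673)
270^32 = (270^16)^2 ≡ 53^2 = 2809 ≡ 117 (mod 673)
270^45 = 270^32 · 270^8 · 270^4 · 270^1 ≡ 117 · 178 · 219 · 270 ≡ 113 (mod 673).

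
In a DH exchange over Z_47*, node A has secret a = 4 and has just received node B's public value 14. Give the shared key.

Shared key K = 14^4 mod 47.
14^1 ≡ 14 (mod 47)
14^2 = (14^1)^2 ≡ 14^2 = 196 ≡ 8 (mod 47)
14^4 = (14^2)^2 ≡ 8^2 = 64 ≡ 17 (mod 47)

17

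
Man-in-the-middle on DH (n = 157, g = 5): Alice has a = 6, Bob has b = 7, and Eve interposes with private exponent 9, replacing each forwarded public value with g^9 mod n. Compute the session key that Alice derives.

143

Alice receives Eve's public value M = 5^9 mod 157 instead of the honest one.
5^1 ≡ 5 (mod 157)
5^2 = (5^1)^2 ≡ 5^2 = 25 ≡ 25 (mod 157)
5^4 = (5^2)^2 ≡ 25^2 = 625 ≡ 154 (mod 157)
5^8 = (5^4)^2 ≡ 154^2 = 23716 ≡ 9 (mod 157)
5^9 = 5^8 · 5^1 ≡ 9 · 5 ≡ 45 (mod 157).
So M = 45. Alice computes K = M^6 mod 157.
45^1 ≡ 45 (mod 157)
45^2 = (45^1)^2 ≡ 45^2 = 2025 ≡ 141 (mod 157)
45^4 = (45^2)^2 ≡ 141^2 = 19881 ≡ 99 (mod 157)
45^6 = 45^4 · 45^2 ≡ 99 · 141 ≡ 143 (mod 157).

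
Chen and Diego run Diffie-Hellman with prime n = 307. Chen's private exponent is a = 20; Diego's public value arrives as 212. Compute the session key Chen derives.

119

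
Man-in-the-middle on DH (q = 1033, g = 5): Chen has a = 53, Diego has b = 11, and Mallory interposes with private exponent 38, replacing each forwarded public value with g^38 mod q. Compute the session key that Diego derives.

Diego receives Mallory's public value M = 5^38 mod 1033 instead of the honest one.
5^1 ≡ 5 (mod 1033)
5^2 = (5^1)^2 ≡ 5^2 = 25 ≡ 25 (mod 1033)
5^4 = (5^2)^2 ≡ 25^2 = 625 ≡ 625 (mod 1033)
5^8 = (5^4)^2 ≡ 625^2 = 390625 ≡ 151 (mod 1033)
5^16 = (5^8)^2 ≡ 151^2 = 22801 ≡ 75 (mod 1033)
5^32 = (5^16)^2 ≡ 75^2 = 5625 ≡ 460 (mod 1033)
5^38 = 5^32 · 5^4 · 5^2 ≡ 460 · 625 · 25 ≡ 919 (mod 1033).
So M = 919. Diego computes K = M^11 mod 1033.
919^1 ≡ 919 (mod 1033)
919^2 = (919^1)^2 ≡ 919^2 = 844561 ≡ 600 (mod 1033)
919^4 = (919^2)^2 ≡ 600^2 = 360000 ≡ 516 (mod 1033)
919^8 = (919^4)^2 ≡ 516^2 = 266256 ≡ 775 (mod 1033)
919^11 = 919^8 · 919^2 · 919^1 ≡ 775 · 600 · 919 ≡ 461 (mod 1033).

461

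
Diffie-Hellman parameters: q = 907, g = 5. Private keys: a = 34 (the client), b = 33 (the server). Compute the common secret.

488

The client sends A = g^a mod q = 5^34 mod 907.
5^1 ≡ 5 (mod 907)
5^2 = (5^1)^2 ≡ 5^2 = 25 ≡ 25 (mod 907)
5^4 = (5^2)^2 ≡ 25^2 = 625 ≡ 625 (mod 907)
5^8 = (5^4)^2 ≡ 625^2 = 390625 ≡ 615 (mod 907)
5^16 = (5^8)^2 ≡ 615^2 = 378225 ≡ 6 (mod 907)
5^32 = (5^16)^2 ≡ 6^2 = 36 ≡ 36 (mod 907)
5^34 = 5^32 · 5^2 ≡ 36 · 25 ≡ 900 (mod 907).
So A = 900. The server then computes K = A^b mod q = 900^33 mod 907.
900^1 ≡ 900 (mod 907)
900^2 = (900^1)^2 ≡ 900^2 = 810000 ≡ 49 (mod 907)
900^4 = (900^2)^2 ≡ 49^2 = 2401 ≡ 587 (mod 907)
900^8 = (900^4)^2 ≡ 587^2 = 344569 ≡ 816 (mod 907)
900^16 = (900^8)^2 ≡ 816^2 = 665856 ≡ 118 (mod 907)
900^32 = (900^16)^2 ≡ 118^2 = 13924 ≡ 319 (mod 907)
900^33 = 900^32 · 900^1 ≡ 319 · 900 ≡ 488 (mod 907).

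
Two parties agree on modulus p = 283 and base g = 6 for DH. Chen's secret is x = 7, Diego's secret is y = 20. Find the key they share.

236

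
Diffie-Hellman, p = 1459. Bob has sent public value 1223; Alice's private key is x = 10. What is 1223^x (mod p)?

7

Shared key K = 1223^10 mod 1459.
1223^1 ≡ 1223 (mod 1459)
1223^2 = (1223^1)^2 ≡ 1223^2 = 1495729 ≡ 254 (mod 1459)
1223^4 = (1223^2)^2 ≡ 254^2 = 64516 ≡ 320 (mod 1459)
1223^8 = (1223^4)^2 ≡ 320^2 = 102400 ≡ 270 (mod 1459)
1223^10 = 1223^8 · 1223^2 ≡ 270 · 254 ≡ 7 (mod 1459).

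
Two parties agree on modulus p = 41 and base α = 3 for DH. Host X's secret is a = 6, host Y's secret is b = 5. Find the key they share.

32

Host Y sends B = α^b mod p = 3^5 mod 41.
3^1 ≡ 3 (mod 41)
3^2 = (3^1)^2 ≡ 3^2 = 9 ≡ 9 (mod 41)
3^4 = (3^2)^2 ≡ 9^2 = 81 ≡ 40 (mod 41)
3^5 = 3^4 · 3^1 ≡ 40 · 3 ≡ 38 (mod 41).
So B = 38. Host X then computes K = B^a mod p = 38^6 mod 41.
38^1 ≡ 38 (mod 41)
38^2 = (38^1)^2 ≡ 38^2 = 1444 ≡ 9 (mod 41)
38^4 = (38^2)^2 ≡ 9^2 = 81 ≡ 40 (mod 41)
38^6 = 38^4 · 38^2 ≡ 40 · 9 ≡ 32 (mod 41).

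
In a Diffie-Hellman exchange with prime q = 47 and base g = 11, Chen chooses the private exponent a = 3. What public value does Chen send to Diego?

15

Public value = 11^3 mod 47.
11^1 ≡ 11 (mod 47)
11^2 = (11^1)^2 ≡ 11^2 = 121 ≡ 27 (mod 47)
11^3 = 11^2 · 11^1 ≡ 27 · 11 ≡ 15 (mod 47).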